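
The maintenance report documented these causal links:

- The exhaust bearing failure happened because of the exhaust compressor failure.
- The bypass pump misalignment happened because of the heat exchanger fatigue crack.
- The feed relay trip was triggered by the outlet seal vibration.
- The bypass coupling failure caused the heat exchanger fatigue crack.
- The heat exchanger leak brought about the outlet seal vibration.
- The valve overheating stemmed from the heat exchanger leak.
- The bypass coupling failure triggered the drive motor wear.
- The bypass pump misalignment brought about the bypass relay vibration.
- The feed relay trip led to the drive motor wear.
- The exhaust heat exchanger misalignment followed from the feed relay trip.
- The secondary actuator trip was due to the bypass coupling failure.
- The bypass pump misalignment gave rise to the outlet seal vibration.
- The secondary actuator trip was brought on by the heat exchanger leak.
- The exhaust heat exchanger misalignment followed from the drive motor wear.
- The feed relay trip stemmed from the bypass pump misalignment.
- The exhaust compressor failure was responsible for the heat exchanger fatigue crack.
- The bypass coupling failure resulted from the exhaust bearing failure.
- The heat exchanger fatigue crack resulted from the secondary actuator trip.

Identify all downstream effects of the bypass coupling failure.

the bypass pump misalignment, the bypass relay vibration, the drive motor wear, the exhaust heat exchanger misalignment, the feed relay trip, the heat exchanger fatigue crack, the outlet seal vibration, the secondary actuator trip

Direct effects: the secondary actuator trip, the heat exchanger fatigue crack, the drive motor wear.
2 steps out: the bypass pump misalignment, the exhaust heat exchanger misalignment.
3 steps out: the outlet seal vibration, the feed relay trip, the bypass relay vibration.
Not reachable from it: the heat exchanger leak, the exhaust compressor failure, the exhaust bearing failure, the valve overheating.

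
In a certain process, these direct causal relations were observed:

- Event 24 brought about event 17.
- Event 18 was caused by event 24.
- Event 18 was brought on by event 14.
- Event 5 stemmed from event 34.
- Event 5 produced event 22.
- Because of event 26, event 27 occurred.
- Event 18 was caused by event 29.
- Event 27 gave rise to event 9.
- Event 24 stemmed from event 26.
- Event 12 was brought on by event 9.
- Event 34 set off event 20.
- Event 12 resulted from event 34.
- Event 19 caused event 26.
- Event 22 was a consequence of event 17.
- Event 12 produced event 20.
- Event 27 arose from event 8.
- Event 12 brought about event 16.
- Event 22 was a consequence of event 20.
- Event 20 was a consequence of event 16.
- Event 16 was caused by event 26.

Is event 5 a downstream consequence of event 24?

Event 24 leads to event 17, event 22, event 18; event 5 is not among them.

No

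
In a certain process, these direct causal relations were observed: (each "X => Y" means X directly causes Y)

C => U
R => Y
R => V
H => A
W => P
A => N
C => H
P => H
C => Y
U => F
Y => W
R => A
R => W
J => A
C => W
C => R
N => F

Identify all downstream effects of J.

Direct effects: A.
2 steps out: N.
3 steps out: F.
Not reachable from it: C, U, R, V, Y, W, P, H.

A, F, N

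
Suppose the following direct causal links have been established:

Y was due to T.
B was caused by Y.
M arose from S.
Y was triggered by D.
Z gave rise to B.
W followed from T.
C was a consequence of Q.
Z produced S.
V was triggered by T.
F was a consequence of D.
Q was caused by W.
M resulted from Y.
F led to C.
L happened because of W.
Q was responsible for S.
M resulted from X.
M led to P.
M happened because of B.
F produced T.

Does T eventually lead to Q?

Yes

There is a causal chain: T → W → Q.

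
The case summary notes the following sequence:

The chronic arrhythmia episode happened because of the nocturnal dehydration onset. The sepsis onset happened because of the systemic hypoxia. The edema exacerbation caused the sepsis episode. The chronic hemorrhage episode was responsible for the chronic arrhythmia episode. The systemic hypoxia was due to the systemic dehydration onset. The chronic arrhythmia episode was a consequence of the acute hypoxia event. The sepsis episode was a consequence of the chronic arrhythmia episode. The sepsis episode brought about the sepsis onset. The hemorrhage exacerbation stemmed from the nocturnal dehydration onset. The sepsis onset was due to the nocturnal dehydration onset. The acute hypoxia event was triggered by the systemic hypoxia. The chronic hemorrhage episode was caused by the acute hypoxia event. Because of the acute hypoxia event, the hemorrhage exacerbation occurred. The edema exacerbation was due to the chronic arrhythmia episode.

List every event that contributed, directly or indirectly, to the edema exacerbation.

Immediate cause of the edema exacerbation: the chronic arrhythmia episode.
Further upstream: the systemic dehydration onset, the nocturnal dehydration onset, the systemic hypoxia, the acute hypoxia event, the chronic hemorrhage episode.

the acute hypoxia event, the chronic arrhythmia episode, the chronic hemorrhage episode, the nocturnal dehydration onset, the systemic dehydration onset, the systemic hypoxia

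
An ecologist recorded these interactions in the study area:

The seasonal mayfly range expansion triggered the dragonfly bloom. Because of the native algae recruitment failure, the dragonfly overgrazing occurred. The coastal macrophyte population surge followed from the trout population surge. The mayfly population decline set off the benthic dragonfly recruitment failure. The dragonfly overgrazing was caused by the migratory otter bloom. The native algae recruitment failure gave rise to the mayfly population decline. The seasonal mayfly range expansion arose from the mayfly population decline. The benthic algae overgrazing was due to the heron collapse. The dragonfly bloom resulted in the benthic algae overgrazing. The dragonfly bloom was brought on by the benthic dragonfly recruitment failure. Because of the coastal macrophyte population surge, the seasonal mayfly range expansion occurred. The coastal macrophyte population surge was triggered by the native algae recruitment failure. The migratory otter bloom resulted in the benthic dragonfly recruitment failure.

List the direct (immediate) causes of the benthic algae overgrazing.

the dragonfly bloom, the heron collapse

Upstream contributors include the trout population surge, the native algae recruitment failure, the migratory otter bloom, the coastal macrophyte population surge, the mayfly population decline, the seasonal mayfly range expansion, the benthic dragonfly recruitment failure, but only the dragonfly bloom, the heron collapse feed directly into the benthic algae overgrazing.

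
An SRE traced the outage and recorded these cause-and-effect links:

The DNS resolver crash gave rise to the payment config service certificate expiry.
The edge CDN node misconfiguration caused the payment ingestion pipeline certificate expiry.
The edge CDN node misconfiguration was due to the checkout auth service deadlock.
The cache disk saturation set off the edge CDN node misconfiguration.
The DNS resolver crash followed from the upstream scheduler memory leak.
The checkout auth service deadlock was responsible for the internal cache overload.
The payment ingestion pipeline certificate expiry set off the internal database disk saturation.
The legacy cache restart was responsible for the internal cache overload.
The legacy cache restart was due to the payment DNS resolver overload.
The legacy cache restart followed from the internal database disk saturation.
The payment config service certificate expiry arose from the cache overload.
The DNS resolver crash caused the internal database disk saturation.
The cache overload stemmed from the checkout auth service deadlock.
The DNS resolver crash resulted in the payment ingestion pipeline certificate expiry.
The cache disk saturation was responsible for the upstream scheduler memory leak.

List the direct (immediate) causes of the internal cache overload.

Upstream contributors include the cache disk saturation, the edge CDN node misconfiguration, the upstream scheduler memory leak, the DNS resolver crash, the payment ingestion pipeline certificate expiry, the payment DNS resolver overload, the internal database disk saturation, but only the checkout auth service deadlock, the legacy cache restart feed directly into the internal cache overload.

the checkout auth service deadlock, the legacy cache restart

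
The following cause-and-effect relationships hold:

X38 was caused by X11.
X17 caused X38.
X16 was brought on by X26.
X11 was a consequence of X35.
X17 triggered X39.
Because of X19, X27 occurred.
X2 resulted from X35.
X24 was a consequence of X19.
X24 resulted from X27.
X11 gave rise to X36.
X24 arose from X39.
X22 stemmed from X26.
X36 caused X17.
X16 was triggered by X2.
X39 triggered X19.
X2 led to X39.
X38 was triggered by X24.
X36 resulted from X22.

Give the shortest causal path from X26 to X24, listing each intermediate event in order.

X26 → X22
X22 → X36
X36 → X17
X17 → X39
X39 → X24
Length: 5 steps.

X26 → X22 → X36 → X17 → X39 → X24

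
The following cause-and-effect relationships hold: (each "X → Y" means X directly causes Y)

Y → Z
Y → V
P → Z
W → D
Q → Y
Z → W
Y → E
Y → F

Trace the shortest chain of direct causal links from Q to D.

Q → Y → Z → W → D

Q → Y
Y → Z
Z → W
W → D
Length: 4 steps.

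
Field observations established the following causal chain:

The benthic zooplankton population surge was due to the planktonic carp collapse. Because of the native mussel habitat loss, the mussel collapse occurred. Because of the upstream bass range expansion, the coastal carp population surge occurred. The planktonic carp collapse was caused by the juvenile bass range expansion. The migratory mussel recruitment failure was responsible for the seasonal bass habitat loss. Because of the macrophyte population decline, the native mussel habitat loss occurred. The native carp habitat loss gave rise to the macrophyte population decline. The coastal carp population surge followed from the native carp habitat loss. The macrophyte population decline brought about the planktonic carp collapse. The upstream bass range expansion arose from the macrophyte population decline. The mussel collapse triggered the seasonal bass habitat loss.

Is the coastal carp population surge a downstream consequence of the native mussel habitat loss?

The native mussel habitat loss leads to the mussel collapse, the seasonal bass habitat loss; the coastal carp population surge is not among them.

No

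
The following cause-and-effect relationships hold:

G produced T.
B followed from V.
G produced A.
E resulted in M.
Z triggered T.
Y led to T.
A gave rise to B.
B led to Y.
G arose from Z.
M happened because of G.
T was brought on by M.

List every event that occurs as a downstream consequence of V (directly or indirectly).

Direct effects: B.
2 steps out: Y.
3 steps out: T.
Not reachable from it: Z, G, A, E, M.

B, T, Y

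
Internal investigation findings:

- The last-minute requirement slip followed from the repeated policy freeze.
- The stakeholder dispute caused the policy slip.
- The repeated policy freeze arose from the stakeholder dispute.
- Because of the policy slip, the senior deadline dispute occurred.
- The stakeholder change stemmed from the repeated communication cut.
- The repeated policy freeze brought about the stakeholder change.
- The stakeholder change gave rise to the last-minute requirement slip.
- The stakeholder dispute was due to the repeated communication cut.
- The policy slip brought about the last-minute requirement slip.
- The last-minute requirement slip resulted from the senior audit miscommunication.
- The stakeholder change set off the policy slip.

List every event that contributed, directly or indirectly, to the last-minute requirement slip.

Immediate causes of the last-minute requirement slip: the repeated policy freeze, the stakeholder change, the policy slip, the senior audit miscommunication.
Further upstream: the repeated communication cut, the stakeholder dispute.

the policy slip, the repeated communication cut, the repeated policy freeze, the senior audit miscommunication, the stakeholder change, the stakeholder dispute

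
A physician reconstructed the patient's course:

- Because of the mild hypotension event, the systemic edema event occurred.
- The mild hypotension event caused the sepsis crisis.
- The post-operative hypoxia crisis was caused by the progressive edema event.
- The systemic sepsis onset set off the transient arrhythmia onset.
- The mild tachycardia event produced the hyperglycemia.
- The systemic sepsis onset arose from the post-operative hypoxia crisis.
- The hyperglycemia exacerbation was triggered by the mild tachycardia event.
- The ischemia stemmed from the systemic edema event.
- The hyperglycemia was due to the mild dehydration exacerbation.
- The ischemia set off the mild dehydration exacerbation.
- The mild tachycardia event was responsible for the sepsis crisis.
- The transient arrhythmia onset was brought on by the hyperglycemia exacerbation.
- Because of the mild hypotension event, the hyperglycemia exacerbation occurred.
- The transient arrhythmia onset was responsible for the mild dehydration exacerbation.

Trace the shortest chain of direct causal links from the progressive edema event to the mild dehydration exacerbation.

the progressive edema event → the post-operative hypoxia crisis → the systemic sepsis onset → the transient arrhythmia onset → the mild dehydration exacerbation

the progressive edema event → the post-operative hypoxia crisis
the post-operative hypoxia crisis → the systemic sepsis onset
the systemic sepsis onset → the transient arrhythmia onset
the transient arrhythmia onset → the mild dehydration exacerbation
Length: 4 steps.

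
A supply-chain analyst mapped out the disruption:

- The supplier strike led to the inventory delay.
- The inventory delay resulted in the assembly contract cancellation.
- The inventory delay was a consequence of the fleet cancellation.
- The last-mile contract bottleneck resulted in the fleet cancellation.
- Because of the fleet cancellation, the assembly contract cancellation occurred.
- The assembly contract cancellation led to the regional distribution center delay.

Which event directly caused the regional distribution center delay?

Upstream contributors include the supplier strike, the last-mile contract bottleneck, the fleet cancellation, the inventory delay, but only the assembly contract cancellation feeds directly into the regional distribution center delay.

the assembly contract cancellation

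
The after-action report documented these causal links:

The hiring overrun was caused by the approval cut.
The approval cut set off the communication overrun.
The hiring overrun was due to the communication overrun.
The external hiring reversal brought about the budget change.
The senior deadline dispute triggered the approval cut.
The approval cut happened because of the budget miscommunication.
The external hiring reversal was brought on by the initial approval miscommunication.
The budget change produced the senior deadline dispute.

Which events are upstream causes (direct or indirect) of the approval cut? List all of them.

Immediate causes of the approval cut: the senior deadline dispute, the budget miscommunication.
Further upstream: the initial approval miscommunication, the external hiring reversal, the budget change.

the budget change, the budget miscommunication, the external hiring reversal, the initial approval miscommunication, the senior deadline dispute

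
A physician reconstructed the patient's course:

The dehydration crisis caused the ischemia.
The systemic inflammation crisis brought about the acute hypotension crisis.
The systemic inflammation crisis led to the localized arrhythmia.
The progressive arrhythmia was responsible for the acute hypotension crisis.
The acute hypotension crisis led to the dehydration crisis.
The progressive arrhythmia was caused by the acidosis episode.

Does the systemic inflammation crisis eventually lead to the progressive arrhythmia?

The systemic inflammation crisis leads to the acute hypotension crisis, the localized arrhythmia, the dehydration crisis, the ischemia; the progressive arrhythmia is not among them.

No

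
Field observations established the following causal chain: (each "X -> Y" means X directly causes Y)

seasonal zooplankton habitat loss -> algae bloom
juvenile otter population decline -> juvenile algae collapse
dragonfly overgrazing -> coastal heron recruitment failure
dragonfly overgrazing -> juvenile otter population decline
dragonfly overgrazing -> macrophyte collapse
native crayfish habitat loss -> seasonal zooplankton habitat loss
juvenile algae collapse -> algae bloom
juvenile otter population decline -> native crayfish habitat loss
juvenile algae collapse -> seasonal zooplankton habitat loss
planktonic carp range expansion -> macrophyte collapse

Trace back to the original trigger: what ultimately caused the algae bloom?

Tracing upstream from the algae bloom: the algae bloom ← the juvenile algae collapse ← the juvenile otter population decline ← the dragonfly overgrazing.
The dragonfly overgrazing has no stated cause, so it is the root.

the dragonfly overgrazing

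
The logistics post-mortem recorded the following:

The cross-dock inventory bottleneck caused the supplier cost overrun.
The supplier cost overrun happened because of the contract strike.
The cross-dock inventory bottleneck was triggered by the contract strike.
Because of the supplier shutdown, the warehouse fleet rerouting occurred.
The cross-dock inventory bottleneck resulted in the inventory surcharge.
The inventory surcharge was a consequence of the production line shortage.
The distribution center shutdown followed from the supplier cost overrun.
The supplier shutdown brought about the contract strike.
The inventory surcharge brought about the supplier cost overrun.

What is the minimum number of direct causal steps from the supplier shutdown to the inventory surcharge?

Shortest chain: the supplier shutdown → the contract strike → the cross-dock inventory bottleneck → the inventory surcharge.

3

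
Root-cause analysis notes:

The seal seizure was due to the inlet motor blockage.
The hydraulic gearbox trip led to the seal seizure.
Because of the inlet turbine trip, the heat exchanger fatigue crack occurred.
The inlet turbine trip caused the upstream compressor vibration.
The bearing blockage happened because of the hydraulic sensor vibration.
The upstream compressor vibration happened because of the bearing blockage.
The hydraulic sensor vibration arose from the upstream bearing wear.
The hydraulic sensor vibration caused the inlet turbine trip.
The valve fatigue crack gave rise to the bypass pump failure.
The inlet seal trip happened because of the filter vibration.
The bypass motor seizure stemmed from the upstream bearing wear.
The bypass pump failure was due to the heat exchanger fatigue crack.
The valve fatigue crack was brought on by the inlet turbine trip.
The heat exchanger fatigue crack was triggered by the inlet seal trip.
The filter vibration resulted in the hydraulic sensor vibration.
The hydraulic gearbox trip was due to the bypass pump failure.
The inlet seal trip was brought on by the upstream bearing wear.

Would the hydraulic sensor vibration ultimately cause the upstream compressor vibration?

Yes

There is a causal chain: the hydraulic sensor vibration → the bearing blockage → the upstream compressor vibration.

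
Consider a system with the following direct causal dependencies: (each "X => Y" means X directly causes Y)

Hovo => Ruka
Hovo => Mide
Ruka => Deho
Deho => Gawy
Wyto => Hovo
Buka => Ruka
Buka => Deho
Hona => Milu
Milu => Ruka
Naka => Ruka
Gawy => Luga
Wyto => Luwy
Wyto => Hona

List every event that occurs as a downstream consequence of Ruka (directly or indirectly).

Deho, Gawy, Luga

Direct effects: Deho.
2 steps out: Gawy.
3 steps out: Luga.
Not reachable from it: Wyto, Luwy, Hovo, Mide, Buka, Hona, Naka, Milu.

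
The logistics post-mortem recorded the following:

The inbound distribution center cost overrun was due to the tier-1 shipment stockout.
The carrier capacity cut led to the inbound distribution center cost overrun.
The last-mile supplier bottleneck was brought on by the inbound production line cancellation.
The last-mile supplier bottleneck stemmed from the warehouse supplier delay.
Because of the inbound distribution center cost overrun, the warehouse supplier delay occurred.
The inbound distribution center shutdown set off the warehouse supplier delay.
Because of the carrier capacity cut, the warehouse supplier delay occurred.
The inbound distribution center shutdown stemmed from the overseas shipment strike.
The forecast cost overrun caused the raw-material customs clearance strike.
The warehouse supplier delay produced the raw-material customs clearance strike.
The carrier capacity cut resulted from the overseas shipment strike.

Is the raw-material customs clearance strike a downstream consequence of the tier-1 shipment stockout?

Yes

There is a causal chain: the tier-1 shipment stockout → the inbound distribution center cost overrun → the warehouse supplier delay → the raw-material customs clearance strike.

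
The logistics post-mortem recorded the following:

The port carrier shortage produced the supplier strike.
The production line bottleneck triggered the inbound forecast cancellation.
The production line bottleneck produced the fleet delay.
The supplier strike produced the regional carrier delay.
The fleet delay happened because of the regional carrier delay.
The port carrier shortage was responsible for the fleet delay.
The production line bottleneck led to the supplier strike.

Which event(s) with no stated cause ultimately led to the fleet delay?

the port carrier shortage, the production line bottleneck

Tracing upstream from the fleet delay: the fleet delay ← the production line bottleneck.
A separate upstream branch: the fleet delay ← the port carrier shortage.
Each of those chain origins has no stated cause.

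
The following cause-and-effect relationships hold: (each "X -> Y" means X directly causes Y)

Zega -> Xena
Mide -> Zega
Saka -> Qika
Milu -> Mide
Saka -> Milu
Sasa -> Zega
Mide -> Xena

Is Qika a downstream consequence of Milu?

No

Milu leads to Mide, Zega, Xena; Qika is not among them.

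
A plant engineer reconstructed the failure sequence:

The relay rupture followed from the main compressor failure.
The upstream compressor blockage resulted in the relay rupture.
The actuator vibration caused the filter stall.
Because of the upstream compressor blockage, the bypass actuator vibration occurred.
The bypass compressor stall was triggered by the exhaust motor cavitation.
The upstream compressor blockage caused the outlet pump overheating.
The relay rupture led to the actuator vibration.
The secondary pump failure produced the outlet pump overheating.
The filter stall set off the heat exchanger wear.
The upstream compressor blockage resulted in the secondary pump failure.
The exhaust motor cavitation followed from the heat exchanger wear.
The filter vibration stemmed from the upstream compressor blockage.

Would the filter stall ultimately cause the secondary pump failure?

No

The filter stall leads to the heat exchanger wear, the exhaust motor cavitation, the bypass compressor stall; the secondary pump failure is not among them.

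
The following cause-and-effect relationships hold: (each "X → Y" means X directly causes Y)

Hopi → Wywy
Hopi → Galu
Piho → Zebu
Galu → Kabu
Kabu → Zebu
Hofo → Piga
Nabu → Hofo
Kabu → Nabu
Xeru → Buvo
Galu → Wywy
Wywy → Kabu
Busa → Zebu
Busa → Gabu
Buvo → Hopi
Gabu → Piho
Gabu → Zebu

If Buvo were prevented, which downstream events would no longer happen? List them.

Galu, Hofo, Hopi, Kabu, Nabu, Piga, Wywy

Downstream of Buvo: Hopi, Galu, Wywy, Kabu, Nabu, Hofo, Piga, Zebu.
Of those, still caused via another path: Zebu.
The remainder have no surviving cause.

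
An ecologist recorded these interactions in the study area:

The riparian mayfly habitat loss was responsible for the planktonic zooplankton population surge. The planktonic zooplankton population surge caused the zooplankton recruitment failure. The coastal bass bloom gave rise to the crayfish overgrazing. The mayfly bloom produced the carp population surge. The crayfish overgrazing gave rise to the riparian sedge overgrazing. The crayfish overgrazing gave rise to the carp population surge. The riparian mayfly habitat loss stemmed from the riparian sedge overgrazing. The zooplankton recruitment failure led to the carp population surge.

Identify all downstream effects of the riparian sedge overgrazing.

Direct effects: the riparian mayfly habitat loss.
2 steps out: the planktonic zooplankton population surge.
3 steps out: the zooplankton recruitment failure.
4 steps out: the carp population surge.
Not reachable from it: the coastal bass bloom, the mayfly bloom, the crayfish overgrazing.

the carp population surge, the planktonic zooplankton population surge, the riparian mayfly habitat loss, the zooplankton recruitment failure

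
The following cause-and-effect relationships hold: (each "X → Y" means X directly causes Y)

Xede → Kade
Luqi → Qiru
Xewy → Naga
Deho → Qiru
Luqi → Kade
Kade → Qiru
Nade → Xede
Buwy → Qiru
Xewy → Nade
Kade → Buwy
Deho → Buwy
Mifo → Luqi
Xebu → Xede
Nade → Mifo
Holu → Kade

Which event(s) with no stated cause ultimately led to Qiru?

Tracing upstream from Qiru: Qiru ← Luqi ← Mifo ← Nade ← Xewy.
A separate upstream branch: Qiru ← Kade ← Holu.
A separate upstream branch: Qiru ← Kade ← Xede ← Xebu.
A separate upstream branch: Qiru ← Deho.
Each of those chain origins has no stated cause.

Deho, Holu, Xebu, Xewy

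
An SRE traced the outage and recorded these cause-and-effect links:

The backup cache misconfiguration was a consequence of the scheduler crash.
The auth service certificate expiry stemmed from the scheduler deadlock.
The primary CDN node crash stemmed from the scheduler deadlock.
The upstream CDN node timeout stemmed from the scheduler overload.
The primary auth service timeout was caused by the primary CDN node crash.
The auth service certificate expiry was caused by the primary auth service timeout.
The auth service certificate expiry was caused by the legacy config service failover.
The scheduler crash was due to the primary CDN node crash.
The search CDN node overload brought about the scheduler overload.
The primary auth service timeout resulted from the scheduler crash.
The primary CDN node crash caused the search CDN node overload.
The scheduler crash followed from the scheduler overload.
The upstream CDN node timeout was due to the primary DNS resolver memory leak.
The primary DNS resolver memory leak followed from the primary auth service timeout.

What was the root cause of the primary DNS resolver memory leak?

Tracing upstream from the primary DNS resolver memory leak: the primary DNS resolver memory leak ← the primary auth service timeout ← the primary CDN node crash ← the scheduler deadlock.
The scheduler deadlock has no stated cause, so it is the root.

the scheduler deadlock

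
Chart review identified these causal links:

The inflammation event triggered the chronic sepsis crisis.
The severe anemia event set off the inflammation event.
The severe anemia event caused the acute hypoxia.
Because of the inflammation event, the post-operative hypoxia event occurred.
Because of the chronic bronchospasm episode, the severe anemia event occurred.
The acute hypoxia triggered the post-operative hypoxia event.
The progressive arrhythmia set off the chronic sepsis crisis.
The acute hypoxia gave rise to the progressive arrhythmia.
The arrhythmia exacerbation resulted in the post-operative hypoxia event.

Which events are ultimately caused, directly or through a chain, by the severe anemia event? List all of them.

the acute hypoxia, the chronic sepsis crisis, the inflammation event, the post-operative hypoxia event, the progressive arrhythmia

Direct effects: the acute hypoxia, the inflammation event.
2 steps out: the progressive arrhythmia, the post-operative hypoxia event, the chronic sepsis crisis.
Not reachable from it: the chronic bronchospasm episode, the arrhythmia exacerbation.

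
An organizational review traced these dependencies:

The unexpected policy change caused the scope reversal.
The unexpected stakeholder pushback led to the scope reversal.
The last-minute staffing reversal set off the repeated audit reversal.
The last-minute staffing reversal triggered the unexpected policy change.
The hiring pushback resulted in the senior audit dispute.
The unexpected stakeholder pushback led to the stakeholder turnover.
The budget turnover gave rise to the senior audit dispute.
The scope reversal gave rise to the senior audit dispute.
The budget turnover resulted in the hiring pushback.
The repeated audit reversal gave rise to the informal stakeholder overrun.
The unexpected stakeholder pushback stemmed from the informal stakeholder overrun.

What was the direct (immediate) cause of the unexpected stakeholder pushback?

the informal stakeholder overrun

Upstream contributors include the last-minute staffing reversal, the repeated audit reversal, but only the informal stakeholder overrun feeds directly into the unexpected stakeholder pushback.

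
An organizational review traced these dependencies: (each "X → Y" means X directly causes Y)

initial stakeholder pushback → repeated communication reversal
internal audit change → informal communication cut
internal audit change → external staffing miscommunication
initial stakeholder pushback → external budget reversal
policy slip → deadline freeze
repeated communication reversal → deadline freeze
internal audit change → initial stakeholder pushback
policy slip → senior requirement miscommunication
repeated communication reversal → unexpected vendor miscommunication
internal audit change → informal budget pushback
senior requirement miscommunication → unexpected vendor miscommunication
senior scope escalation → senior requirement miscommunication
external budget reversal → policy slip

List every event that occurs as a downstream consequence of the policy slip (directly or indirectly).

the deadline freeze, the senior requirement miscommunication, the unexpected vendor miscommunication

Direct effects: the senior requirement miscommunication, the deadline freeze.
2 steps out: the unexpected vendor miscommunication.
Not reachable from it: the internal audit change, the informal communication cut, the external staffing miscommunication, the initial stakeholder pushback, the informal budget pushback, the external budget reversal, the senior scope escalation, the repeated communication reversal.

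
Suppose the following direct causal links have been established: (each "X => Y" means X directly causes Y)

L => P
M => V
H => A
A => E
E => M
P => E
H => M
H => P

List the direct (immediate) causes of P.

H, L

H, L → P with nothing further upstream stated.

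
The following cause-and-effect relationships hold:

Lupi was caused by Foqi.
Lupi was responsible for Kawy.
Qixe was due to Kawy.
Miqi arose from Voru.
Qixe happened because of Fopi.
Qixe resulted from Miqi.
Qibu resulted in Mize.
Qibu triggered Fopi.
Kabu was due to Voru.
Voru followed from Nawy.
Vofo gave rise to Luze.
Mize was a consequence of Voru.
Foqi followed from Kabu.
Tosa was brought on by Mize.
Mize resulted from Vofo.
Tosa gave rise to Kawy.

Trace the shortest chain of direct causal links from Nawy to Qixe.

Nawy → Voru
Voru → Miqi
Miqi → Qixe
Length: 3 steps.

Nawy → Voru → Miqi → Qixe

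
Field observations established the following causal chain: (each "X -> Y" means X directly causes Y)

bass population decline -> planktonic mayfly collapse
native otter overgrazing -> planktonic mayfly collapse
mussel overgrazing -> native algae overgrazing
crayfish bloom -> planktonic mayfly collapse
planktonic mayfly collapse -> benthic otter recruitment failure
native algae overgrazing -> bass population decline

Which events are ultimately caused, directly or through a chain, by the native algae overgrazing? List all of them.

Direct effects: the bass population decline.
2 steps out: the planktonic mayfly collapse.
3 steps out: the benthic otter recruitment failure.
Not reachable from it: the crayfish bloom, the mussel overgrazing, the native otter overgrazing.

the bass population decline, the benthic otter recruitment failure, the planktonic mayfly collapse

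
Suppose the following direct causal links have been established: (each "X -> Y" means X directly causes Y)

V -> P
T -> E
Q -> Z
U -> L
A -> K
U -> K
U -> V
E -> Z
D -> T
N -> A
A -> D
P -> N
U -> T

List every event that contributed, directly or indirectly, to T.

Immediate causes of T: U, D.
Further upstream: V, P, N, A.

A, D, N, P, U, V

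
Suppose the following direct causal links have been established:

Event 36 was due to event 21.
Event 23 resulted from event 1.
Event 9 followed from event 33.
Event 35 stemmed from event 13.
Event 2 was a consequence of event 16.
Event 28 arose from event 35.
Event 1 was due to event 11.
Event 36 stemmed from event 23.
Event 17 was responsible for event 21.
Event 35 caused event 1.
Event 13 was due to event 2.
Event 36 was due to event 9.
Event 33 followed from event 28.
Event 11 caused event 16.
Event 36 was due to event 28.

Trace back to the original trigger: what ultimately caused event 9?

event 11

Tracing upstream from event 9: event 9 ← event 33 ← event 28 ← event 35 ← event 13 ← event 2 ← event 16 ← event 11.
Event 11 has no stated cause, so it is the root.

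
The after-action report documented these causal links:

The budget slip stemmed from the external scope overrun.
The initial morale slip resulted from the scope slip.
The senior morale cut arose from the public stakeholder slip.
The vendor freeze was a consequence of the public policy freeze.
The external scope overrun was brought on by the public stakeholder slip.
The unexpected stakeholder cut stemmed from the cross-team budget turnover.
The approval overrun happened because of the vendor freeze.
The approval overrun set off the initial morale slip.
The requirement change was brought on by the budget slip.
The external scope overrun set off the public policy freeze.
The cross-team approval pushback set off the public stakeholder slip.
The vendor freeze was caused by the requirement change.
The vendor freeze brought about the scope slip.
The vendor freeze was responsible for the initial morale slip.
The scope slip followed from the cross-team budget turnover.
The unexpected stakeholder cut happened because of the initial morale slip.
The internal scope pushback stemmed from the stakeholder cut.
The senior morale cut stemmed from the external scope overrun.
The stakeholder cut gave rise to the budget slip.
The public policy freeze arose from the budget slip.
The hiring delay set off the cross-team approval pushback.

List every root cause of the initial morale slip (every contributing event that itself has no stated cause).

Tracing upstream from the initial morale slip: the initial morale slip ← the vendor freeze ← the public policy freeze ← the budget slip ← the stakeholder cut.
A separate upstream branch: the initial morale slip ← the vendor freeze ← the public policy freeze ← the external scope overrun ← the public stakeholder slip ← the cross-team approval pushback ← the hiring delay.
A separate upstream branch: the initial morale slip ← the scope slip ← the cross-team budget turnover.
Each of those chain origins has no stated cause.

the cross-team budget turnover, the hiring delay, the stakeholder cut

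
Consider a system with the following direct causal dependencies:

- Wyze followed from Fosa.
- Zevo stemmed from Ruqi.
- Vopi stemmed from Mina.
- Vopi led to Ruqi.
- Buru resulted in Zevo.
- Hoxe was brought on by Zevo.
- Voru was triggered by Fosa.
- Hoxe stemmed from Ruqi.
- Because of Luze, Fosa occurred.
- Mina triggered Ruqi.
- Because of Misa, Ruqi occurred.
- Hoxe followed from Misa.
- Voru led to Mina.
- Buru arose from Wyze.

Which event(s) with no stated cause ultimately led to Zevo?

Tracing upstream from Zevo: Zevo ← Buru ← Wyze ← Fosa ← Luze.
A separate upstream branch: Zevo ← Ruqi ← Misa.
Each of those chain origins has no stated cause.

Luze, Misa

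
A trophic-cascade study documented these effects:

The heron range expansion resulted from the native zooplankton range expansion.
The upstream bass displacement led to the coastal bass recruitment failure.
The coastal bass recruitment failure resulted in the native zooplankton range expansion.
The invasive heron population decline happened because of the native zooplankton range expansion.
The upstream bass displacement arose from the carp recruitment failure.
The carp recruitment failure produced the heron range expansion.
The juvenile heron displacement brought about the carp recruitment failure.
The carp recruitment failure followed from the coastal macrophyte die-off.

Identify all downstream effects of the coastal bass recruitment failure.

the heron range expansion, the invasive heron population decline, the native zooplankton range expansion

Direct effects: the native zooplankton range expansion.
2 steps out: the heron range expansion, the invasive heron population decline.
Not reachable from it: the juvenile heron displacement, the coastal macrophyte die-off, the carp recruitment failure, the upstream bass displacement.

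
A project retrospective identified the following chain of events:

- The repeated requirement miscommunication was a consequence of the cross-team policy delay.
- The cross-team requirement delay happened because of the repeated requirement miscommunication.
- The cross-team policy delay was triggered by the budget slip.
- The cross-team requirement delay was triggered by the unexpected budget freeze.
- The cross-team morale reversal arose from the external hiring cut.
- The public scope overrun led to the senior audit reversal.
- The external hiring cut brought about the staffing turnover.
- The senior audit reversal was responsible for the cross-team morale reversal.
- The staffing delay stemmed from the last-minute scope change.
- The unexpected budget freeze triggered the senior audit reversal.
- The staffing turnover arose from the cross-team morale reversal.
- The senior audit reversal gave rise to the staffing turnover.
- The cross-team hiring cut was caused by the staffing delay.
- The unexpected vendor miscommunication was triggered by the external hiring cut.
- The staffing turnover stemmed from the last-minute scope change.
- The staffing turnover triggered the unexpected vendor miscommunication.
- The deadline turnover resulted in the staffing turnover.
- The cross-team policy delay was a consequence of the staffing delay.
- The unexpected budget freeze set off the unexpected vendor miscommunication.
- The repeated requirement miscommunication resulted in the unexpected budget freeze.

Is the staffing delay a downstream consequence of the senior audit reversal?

No

The senior audit reversal leads to the cross-team morale reversal, the staffing turnover, the unexpected vendor miscommunication; the staffing delay is not among them.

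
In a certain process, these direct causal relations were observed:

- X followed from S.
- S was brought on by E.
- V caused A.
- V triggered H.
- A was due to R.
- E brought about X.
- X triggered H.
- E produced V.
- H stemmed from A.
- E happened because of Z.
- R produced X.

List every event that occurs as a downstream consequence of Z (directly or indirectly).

A, E, H, S, V, X

Direct effects: E.
2 steps out: S, V, X.
3 steps out: A, H.
Not reachable from it: R.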